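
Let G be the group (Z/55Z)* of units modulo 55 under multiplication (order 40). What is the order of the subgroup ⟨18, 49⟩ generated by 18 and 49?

20

|⟨18⟩| = 20 and |⟨49⟩| = 10, so |H| is a multiple of lcm(20, 10) = 20 and divides |G| = 40.
Closing under the operation: H = {1, 2, 4, 7, 8, 9, 13, 14, 16, 17, 18, 26, 28, 31, 32, 34, 36, 43, 49, 52}, so |H| = 20.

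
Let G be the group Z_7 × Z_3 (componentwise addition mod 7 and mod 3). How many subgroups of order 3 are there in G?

1

|G| = 21 and 3 | 21, so subgroups of order 3 are possible by Lagrange.
The subgroups of order 3 are: {(0,0), (0,1), (0,2)}.
So G has 1 subgroup of order 3.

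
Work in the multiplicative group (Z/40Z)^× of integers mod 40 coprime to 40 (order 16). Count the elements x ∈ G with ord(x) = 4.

8

The elements of order 4 are: 3, 7, 13, 17, 23, 27, 33, 37.
That's 8.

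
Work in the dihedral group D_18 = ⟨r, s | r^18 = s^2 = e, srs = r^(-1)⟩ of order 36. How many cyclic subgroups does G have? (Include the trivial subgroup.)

Each element a generates a cyclic subgroup ⟨a⟩; distinct elements may generate the same one (a cyclic group of order d has φ(d) generators).
Cyclic subgroups by order — order 1: 1; order 2: 19; order 3: 1; order 6: 1; order 9: 1; order 18: 1.
Total: 24.

24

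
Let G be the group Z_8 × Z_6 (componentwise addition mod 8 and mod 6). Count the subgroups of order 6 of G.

|G| = 48 and 6 | 48, so subgroups of order 6 are possible by Lagrange.
The subgroups of order 6 are: {(0,0), (0,1), (0,2), (0,3), (0,4), (0,5)}; {(0,0), (0,2), (0,4), (4,0), (4,2), (4,4)}; {(0,0), (0,2), (0,4), (4,1), (4,3), (4,5)}.
So G has 3 subgroups of order 6.

3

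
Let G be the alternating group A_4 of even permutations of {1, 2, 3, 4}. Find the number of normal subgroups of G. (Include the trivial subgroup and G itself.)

G has 10 subgroups. Checking conjugation-invariance by order — order 1: 1/1 normal; order 2: 0/3 normal; order 3: 0/4 normal; order 4: 1/1 normal; order 12: 1/1 normal.
Total normal subgroups: 3.

3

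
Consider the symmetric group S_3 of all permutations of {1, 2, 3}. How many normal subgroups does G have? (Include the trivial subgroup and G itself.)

G has 6 subgroups. Checking conjugation-invariance by order — order 1: 1/1 normal; order 2: 0/3 normal; order 3: 1/1 normal; order 6: 1/1 normal.
Total normal subgroups: 3.

3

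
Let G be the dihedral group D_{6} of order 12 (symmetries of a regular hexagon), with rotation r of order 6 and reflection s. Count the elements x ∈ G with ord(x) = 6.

2

The elements of order 6 are: r, r^5.
That's 2.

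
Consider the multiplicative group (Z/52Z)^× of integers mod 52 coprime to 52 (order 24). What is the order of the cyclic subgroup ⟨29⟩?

Compute successive powers of 29 mod 52: 29, 9, 1; 29^3 ≡ 1 (mod 52).
So |⟨29⟩| = 3.

3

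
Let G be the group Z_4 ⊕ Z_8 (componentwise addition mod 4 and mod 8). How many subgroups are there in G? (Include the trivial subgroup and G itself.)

|G| = 32, so by Lagrange every subgroup order divides 32. Divisors: 1, 2, 4, 8, 16, 32.
Subgroups by order — order 1: 1; order 2: 3; order 4: 7; order 8: 7; order 16: 3; order 32: 1.
Total: 1 + 3 + 7 + 7 + 3 + 1 = 22.

22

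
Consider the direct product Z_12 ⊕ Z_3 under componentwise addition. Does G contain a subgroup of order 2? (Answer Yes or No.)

Yes

2 | 36. A subgroup of order 2 is {(0,0), (6,0)}.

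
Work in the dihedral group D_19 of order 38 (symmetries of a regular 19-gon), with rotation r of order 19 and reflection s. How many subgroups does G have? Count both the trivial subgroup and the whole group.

|G| = 38, so by Lagrange every subgroup order divides 38. Divisors: 1, 2, 19, 38.
Subgroups by order — order 1: 1; order 2: 19; order 19: 1; order 38: 1.
Total: 1 + 19 + 1 + 1 = 22.

22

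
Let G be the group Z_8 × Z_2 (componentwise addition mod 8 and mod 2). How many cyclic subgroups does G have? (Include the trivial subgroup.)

Group the elements of G by the cyclic subgroup they generate; each cyclic subgroup of order d accounts for φ(d) elements.
Cyclic subgroups by order — order 1: 1; order 2: 3; order 4: 2; order 8: 2.
Total: 8.

8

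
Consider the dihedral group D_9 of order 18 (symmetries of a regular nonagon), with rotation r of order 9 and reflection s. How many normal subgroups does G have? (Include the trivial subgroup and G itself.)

G has 16 subgroups. Checking conjugation-invariance by order — order 1: 1/1 normal; order 2: 0/9 normal; order 3: 1/1 normal; order 6: 0/3 normal; order 9: 1/1 normal; order 18: 1/1 normal.
Total normal subgroups: 4.

4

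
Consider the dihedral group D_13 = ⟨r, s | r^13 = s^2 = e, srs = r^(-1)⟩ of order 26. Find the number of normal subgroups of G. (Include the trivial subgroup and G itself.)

G has 16 subgroups. Checking conjugation-invariance by order — order 1: 1/1 normal; order 2: 0/13 normal; order 13: 1/1 normal; order 26: 1/1 normal.
Total normal subgroups: 3.

3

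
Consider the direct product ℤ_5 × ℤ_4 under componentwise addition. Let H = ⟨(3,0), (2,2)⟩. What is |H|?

10

|⟨(3,0)⟩| = 5 and |⟨(2,2)⟩| = 10, so |H| is a multiple of lcm(5, 10) = 10 and divides |G| = 20.
Closing under the operation: H = {(0,0), (0,2), (1,0), (1,2), (2,0), (2,2), (3,0), (3,2), (4,0), (4,2)}, so |H| = 10.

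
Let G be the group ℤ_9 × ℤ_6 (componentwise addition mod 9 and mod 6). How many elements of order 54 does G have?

0

An element (a,b) has order lcm(ord(a), ord(b)); count pairs with lcm equal to 54.
Enumerating gives 0 such elements.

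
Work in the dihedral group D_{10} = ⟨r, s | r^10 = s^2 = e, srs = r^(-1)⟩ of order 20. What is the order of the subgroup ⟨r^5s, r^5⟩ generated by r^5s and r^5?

4

|⟨r^5s⟩| = 2 and |⟨r^5⟩| = 2, so |H| is a multiple of lcm(2, 2) = 2 and divides |G| = 20.
Closing under the operation: H = {e, r^5, s, r^5s}, so |H| = 4.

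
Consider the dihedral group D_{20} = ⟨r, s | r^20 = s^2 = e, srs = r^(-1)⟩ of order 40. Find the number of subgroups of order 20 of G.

3

|G| = 40 and 20 | 40, so subgroups of order 20 are possible by Lagrange.
The subgroups of order 20 are: {e, r, r^2, r^3, r^4, r^5, r^6, r^7, r^8, r^9, r^10, r^11, r^12, r^13, r^14, r^15, r^16, r^17, r^18, r^19}; {e, r^2, r^4, r^6, r^8, r^10, r^12, r^14, r^16, r^18, s, r^2s, r^4s, r^6s, r^8s, r^10s, r^12s, r^14s, r^16s, r^18s}; {e, r^2, r^4, r^6, r^8, r^10, r^12, r^14, r^16, r^18, rs, r^3s, r^5s, r^7s, r^9s, r^11s, r^13s, r^15s, r^17s, r^19s}.
So G has 3 subgroups of order 20.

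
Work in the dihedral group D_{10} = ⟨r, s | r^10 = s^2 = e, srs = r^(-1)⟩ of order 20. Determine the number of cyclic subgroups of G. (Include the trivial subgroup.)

14

A cyclic subgroup of order d is generated by each of its φ(d) elements of order d, so the cyclic subgroups of order d number (#elements of order d)/φ(d).
Cyclic subgroups by order — order 1: 1; order 2: 11; order 5: 1; order 10: 1.
Total: 14.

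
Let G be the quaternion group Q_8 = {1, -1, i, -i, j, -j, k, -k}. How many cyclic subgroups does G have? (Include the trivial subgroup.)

A cyclic subgroup of order d is generated by each of its φ(d) elements of order d, so the cyclic subgroups of order d number (#elements of order d)/φ(d).
Cyclic subgroups by order — order 1: 1; order 2: 1; order 4: 3.
Total: 5.

5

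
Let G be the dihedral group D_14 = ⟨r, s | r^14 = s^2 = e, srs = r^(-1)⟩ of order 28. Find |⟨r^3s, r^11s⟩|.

|⟨r^3s⟩| = 2 and |⟨r^11s⟩| = 2, so |H| is a multiple of lcm(2, 2) = 2 and divides |G| = 28.
Closing under the operation: H = {e, r^2, r^4, r^6, r^8, r^10, r^12, rs, r^3s, r^5s, r^7s, r^9s, r^11s, r^13s}, so |H| = 14.

14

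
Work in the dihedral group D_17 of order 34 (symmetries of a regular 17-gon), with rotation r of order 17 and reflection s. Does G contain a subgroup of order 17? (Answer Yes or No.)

Yes

17 | 34. A subgroup of order 17 is {e, r, r^2, r^3, r^4, r^5, r^6, r^7, r^8, r^9, r^10, r^11, r^12, r^13, r^14, r^15, r^16}.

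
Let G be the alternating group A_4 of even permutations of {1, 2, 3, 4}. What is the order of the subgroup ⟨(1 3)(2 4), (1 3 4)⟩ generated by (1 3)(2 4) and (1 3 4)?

12

|⟨(1 3)(2 4)⟩| = 2 and |⟨(1 3 4)⟩| = 3, so |H| is a multiple of lcm(2, 3) = 6 and divides |G| = 12.
Closing {(1 3)(2 4), (1 3 4)} under the group operation gives all of G, so |H| = 12.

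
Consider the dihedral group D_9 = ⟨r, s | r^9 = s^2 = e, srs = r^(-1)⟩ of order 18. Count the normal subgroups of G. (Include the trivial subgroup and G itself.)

4

G has 16 subgroups. Checking conjugation-invariance by order — order 1: 1/1 normal; order 2: 0/9 normal; order 3: 1/1 normal; order 6: 0/3 normal; order 9: 1/1 normal; order 18: 1/1 normal.
Total normal subgroups: 4.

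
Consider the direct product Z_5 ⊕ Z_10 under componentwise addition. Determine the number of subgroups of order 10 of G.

6

|G| = 50 and 10 | 50, so subgroups of order 10 are possible by Lagrange.
The subgroups of order 10 are: {(0,0), (0,1), (0,2), (0,3), (0,4), (0,5), (0,6), (0,7), (0,8), (0,9)}; {(0,0), (0,5), (1,0), (1,5), (2,0), (2,5), (3,0), (3,5), (4,0), (4,5)}; {(0,0), (0,5), (1,1), (1,6), (2,2), (2,7), (3,3), (3,8), (4,4), (4,9)}; {(0,0), (0,5), (1,2), (1,7), (2,4), (2,9), (3,1), (3,6), (4,3), (4,8)}; … (6 in all).
So G has 6 subgroups of order 10.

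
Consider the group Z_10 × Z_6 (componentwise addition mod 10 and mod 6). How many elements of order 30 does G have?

24

An element (a,b) has order lcm(ord(a), ord(b)); count pairs with lcm equal to 30.
Enumerating gives 24 such elements.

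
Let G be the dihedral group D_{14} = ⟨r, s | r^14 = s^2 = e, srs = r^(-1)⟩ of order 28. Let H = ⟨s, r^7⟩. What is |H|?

|⟨s⟩| = 2 and |⟨r^7⟩| = 2, so |H| is a multiple of lcm(2, 2) = 2 and divides |G| = 28.
Closing under the operation: H = {e, r^7, s, r^7s}, so |H| = 4.

4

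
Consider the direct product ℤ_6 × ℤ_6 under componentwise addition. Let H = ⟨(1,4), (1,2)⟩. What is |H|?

18

|⟨(1,4)⟩| = 6 and |⟨(1,2)⟩| = 6, so |H| is a multiple of lcm(6, 6) = 6 and divides |G| = 36.
Closing under the operation: H = {(0,0), (0,2), (0,4), (1,0), (1,2), (1,4), (2,0), (2,2), (2,4), (3,0), (3,2), (3,4), (4,0), (4,2), (4,4), (5,0), (5,2), (5,4)}, so |H| = 18.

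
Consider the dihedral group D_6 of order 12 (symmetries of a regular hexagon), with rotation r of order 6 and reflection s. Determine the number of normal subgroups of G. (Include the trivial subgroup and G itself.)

G has 16 subgroups. Checking conjugation-invariance by order — order 1: 1/1 normal; order 2: 1/7 normal; order 3: 1/1 normal; order 4: 0/3 normal; order 6: 3/3 normal; order 12: 1/1 normal.
Total normal subgroups: 7.

7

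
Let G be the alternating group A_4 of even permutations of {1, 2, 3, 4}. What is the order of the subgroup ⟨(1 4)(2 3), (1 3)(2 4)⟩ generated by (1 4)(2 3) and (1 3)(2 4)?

|⟨(1 4)(2 3)⟩| = 2 and |⟨(1 3)(2 4)⟩| = 2, so |H| is a multiple of lcm(2, 2) = 2 and divides |G| = 12.
Closing under the operation: H = {e, (1 2)(3 4), (1 3)(2 4), (1 4)(2 3)}, so |H| = 4.

4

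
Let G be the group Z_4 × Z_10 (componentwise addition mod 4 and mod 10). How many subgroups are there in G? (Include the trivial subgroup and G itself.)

16

|G| = 40, so by Lagrange every subgroup order divides 40. Divisors: 1, 2, 4, 5, 8, 10, 20, 40.
Subgroups by order — order 1: 1; order 2: 3; order 4: 3; order 5: 1; order 8: 1; order 10: 3; order 20: 3; order 40: 1.
Total: 1 + 3 + 3 + 1 + 1 + 3 + 3 + 1 = 16.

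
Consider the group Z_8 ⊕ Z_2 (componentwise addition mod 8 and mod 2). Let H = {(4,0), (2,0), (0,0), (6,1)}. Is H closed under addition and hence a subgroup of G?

(6,1) ∈ H but its inverse (2,1) ∉ H, so H is not a subgroup.

No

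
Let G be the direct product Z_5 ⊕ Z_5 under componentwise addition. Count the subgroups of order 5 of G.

6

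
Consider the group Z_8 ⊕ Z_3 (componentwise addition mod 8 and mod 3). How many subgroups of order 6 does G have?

1

|G| = 24 and 6 | 24, so subgroups of order 6 are possible by Lagrange.
The subgroups of order 6 are: {(0,0), (0,1), (0,2), (4,0), (4,1), (4,2)}.
So G has 1 subgroup of order 6.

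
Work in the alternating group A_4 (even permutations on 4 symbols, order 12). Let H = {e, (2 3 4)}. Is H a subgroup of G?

(2 3 4) ∈ H but its inverse (2 4 3) ∉ H, so H is not a subgroup.

No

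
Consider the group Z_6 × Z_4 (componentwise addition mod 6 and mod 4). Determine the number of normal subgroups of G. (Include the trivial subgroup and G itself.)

16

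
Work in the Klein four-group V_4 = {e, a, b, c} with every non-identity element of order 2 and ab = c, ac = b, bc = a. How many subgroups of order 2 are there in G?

|G| = 4 and 2 | 4, so subgroups of order 2 are possible by Lagrange.
The subgroups of order 2 are: {e, a}; {e, b}; {e, c}.
So G has 3 subgroups of order 2.

3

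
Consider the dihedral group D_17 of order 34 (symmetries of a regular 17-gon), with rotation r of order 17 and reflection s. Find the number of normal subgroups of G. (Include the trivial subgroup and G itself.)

3

G has 20 subgroups. Checking conjugation-invariance by order — order 1: 1/1 normal; order 2: 0/17 normal; order 17: 1/1 normal; order 34: 1/1 normal.
Total normal subgroups: 3.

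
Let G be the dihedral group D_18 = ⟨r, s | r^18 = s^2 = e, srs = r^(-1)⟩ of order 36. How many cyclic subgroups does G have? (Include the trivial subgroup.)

24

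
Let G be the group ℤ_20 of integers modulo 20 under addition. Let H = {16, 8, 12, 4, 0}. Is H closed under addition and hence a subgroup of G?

Yes

|H| = 5 divides |G| = 20, consistent with Lagrange.
H contains the identity, every element's inverse is in H, and H is closed under +: it is a subgroup.
In fact H = ⟨16⟩.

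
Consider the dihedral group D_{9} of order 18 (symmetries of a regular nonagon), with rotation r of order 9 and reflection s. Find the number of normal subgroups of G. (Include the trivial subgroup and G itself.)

4

G has 16 subgroups. Checking conjugation-invariance by order — order 1: 1/1 normal; order 2: 0/9 normal; order 3: 1/1 normal; order 6: 0/3 normal; order 9: 1/1 normal; order 18: 1/1 normal.
Total normal subgroups: 4.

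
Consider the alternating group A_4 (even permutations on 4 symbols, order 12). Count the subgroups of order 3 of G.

4

|G| = 12 and 3 | 12, so subgroups of order 3 are possible by Lagrange.
The subgroups of order 3 are: {e, (1 2 3), (1 3 2)}; {e, (1 2 4), (1 4 2)}; {e, (1 3 4), (1 4 3)}; {e, (2 3 4), (2 4 3)}.
So G has 4 subgroups of order 3.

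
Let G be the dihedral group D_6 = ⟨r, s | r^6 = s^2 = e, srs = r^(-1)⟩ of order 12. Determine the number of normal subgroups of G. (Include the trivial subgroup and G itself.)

G has 16 subgroups. Checking conjugation-invariance by order — order 1: 1/1 normal; order 2: 1/7 normal; order 3: 1/1 normal; order 4: 0/3 normal; order 6: 3/3 normal; order 12: 1/1 normal.
Total normal subgroups: 7.

7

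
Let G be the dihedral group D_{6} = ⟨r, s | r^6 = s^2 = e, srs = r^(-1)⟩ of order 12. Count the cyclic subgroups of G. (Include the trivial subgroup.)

10

Each element a generates a cyclic subgroup ⟨a⟩; distinct elements may generate the same one (a cyclic group of order d has φ(d) generators).
Cyclic subgroups by order — order 1: 1; order 2: 7; order 3: 1; order 6: 1.
Total: 10.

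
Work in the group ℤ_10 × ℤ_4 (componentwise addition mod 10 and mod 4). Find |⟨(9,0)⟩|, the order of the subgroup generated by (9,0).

The order of (9,0) in Z_10 × Z_4 is lcm(ord(9) in Z_10, ord(0) in Z_4).
ord(9) = 10 and ord(0) = 1, so |⟨(9,0)⟩| = lcm(10, 1) = 10.

10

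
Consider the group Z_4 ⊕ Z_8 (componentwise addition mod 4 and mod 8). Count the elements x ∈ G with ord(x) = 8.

16

An element (a,b) has order lcm(ord(a), ord(b)); count pairs with lcm equal to 8.
Enumerating gives 16 such elements.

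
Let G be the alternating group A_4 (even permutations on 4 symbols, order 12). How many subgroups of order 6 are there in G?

|G| = 12 and 6 | 12, so subgroups of order 6 are possible by Lagrange.
Checking all subgroups of G, none has order 6.
So G has 0 subgroups of order 6.

0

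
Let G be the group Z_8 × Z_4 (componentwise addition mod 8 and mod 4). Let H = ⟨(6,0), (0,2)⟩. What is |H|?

8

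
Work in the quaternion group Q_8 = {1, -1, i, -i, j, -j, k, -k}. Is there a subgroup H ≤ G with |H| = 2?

2 | 8. A subgroup of order 2 is {1, -1}.

Yes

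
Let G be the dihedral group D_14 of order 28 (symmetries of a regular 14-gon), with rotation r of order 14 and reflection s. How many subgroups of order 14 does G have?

3

|G| = 28 and 14 | 28, so subgroups of order 14 are possible by Lagrange.
The subgroups of order 14 are: {e, r, r^2, r^3, r^4, r^5, r^6, r^7, r^8, r^9, r^10, r^11, r^12, r^13}; {e, r^2, r^4, r^6, r^8, r^10, r^12, s, r^2s, r^4s, r^6s, r^8s, r^10s, r^12s}; {e, r^2, r^4, r^6, r^8, r^10, r^12, rs, r^3s, r^5s, r^7s, r^9s, r^11s, r^13s}.
So G has 3 subgroups of order 14.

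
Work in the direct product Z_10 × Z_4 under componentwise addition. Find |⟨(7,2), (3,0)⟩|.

|⟨(7,2)⟩| = 10 and |⟨(3,0)⟩| = 10, so |H| is a multiple of lcm(10, 10) = 10 and divides |G| = 40.
Closing under the operation: H = {(0,0), (0,2), (1,0), (1,2), (2,0), (2,2), (3,0), (3,2), (4,0), (4,2), (5,0), (5,2), (6,0), (6,2), (7,0), (7,2), (8,0), (8,2), (9,0), (9,2)}, so |H| = 20.

20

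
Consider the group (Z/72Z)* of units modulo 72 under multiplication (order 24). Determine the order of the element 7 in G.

Compute successive powers of 7 mod 72: 7, 49, 55, 25, 31, 1; 7^6 ≡ 1 (mod 72).
So |⟨7⟩| = 6.

6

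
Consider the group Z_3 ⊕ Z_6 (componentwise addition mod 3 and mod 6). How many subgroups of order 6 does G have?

4

|G| = 18 and 6 | 18, so subgroups of order 6 are possible by Lagrange.
The subgroups of order 6 are: {(0,0), (0,1), (0,2), (0,3), (0,4), (0,5)}; {(0,0), (0,3), (1,0), (1,3), (2,0), (2,3)}; {(0,0), (0,3), (1,1), (1,4), (2,2), (2,5)}; {(0,0), (0,3), (1,2), (1,5), (2,1), (2,4)}.
So G has 4 subgroups of order 6.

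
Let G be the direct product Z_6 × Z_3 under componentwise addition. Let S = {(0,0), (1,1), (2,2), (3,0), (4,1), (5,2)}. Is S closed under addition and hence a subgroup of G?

|S| = 6 divides |G| = 18, consistent with Lagrange.
S contains the identity, every element's inverse is in S, and S is closed under +: it is a subgroup.
In fact S = ⟨(5,2)⟩.

Yes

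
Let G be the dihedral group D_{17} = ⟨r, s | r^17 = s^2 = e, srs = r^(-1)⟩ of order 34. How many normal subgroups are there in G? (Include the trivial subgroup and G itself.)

G has 20 subgroups. Checking conjugation-invariance by order — order 1: 1/1 normal; order 2: 0/17 normal; order 17: 1/1 normal; order 34: 1/1 normal.
Total normal subgroups: 3.

3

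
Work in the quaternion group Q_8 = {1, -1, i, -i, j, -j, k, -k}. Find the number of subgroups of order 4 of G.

3

|G| = 8 and 4 | 8, so subgroups of order 4 are possible by Lagrange.
The subgroups of order 4 are: {1, -1, i, -i}; {1, -1, j, -j}; {1, -1, k, -k}.
So G has 3 subgroups of order 4.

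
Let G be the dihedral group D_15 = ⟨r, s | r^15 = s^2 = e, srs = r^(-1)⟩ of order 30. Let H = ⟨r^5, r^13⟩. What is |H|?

|⟨r^5⟩| = 3 and |⟨r^13⟩| = 15, so |H| is a multiple of lcm(3, 15) = 15 and divides |G| = 30.
Closing under the operation: H = {e, r, r^2, r^3, r^4, r^5, r^6, r^7, r^8, r^9, r^10, r^11, r^12, r^13, r^14}, so |H| = 15.

15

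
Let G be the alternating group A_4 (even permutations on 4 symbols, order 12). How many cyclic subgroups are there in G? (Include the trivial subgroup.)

8

A cyclic subgroup of order d is generated by each of its φ(d) elements of order d, so the cyclic subgroups of order d number (#elements of order d)/φ(d).
Cyclic subgroups by order — order 1: 1; order 2: 3; order 3: 4.
Total: 8.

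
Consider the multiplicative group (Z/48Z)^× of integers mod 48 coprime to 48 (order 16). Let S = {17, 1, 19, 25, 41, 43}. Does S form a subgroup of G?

No

|S| = 6 does not divide |G| = 16, so by Lagrange S is not a subgroup.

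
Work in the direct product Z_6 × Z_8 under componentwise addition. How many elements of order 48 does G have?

0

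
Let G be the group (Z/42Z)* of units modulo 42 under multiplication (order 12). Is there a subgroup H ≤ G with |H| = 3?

3 | 12. A subgroup of order 3 is {1, 25, 37}.

Yes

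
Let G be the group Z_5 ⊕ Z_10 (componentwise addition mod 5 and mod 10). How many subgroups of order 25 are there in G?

|G| = 50 and 25 | 50, so subgroups of order 25 are possible by Lagrange.
The subgroups of order 25 are: {(0,0), (0,2), (0,4), (0,6), (0,8), (1,0), (1,2), (1,4), (1,6), (1,8), (2,0), (2,2), (2,4), (2,6), (2,8), (3,0), (3,2), (3,4), (3,6), (3,8), (4,0), (4,2), (4,4), (4,6), (4,8)}.
So G has 1 subgroup of order 25.

1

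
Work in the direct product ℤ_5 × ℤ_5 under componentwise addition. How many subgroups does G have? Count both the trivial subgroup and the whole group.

8

|G| = 25, so by Lagrange every subgroup order divides 25. Divisors: 1, 5, 25.
Subgroups by order — order 1: 1; order 5: 6; order 25: 1.
Total: 1 + 6 + 1 = 8.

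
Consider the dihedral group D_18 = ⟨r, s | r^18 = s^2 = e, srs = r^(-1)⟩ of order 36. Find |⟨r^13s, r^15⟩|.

|⟨r^13s⟩| = 2 and |⟨r^15⟩| = 6, so |H| is a multiple of lcm(2, 6) = 6 and divides |G| = 36.
Closing under the operation: H = {e, r^3, r^6, r^9, r^12, r^15, rs, r^4s, r^7s, r^10s, r^13s, r^16s}, so |H| = 12.

12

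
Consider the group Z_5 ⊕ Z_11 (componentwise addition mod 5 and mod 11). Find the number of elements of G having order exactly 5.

An element (a,b) has order lcm(ord(a), ord(b)); count pairs with lcm equal to 5.
Enumerating gives 4 such elements.

4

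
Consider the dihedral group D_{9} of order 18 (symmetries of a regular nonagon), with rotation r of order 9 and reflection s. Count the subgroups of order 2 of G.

9

|G| = 18 and 2 | 18, so subgroups of order 2 are possible by Lagrange.
The subgroups of order 2 are: {e, r^2s}; {e, r^3s}; {e, r^4s}; {e, r^5s}; … (9 in all).
So G has 9 subgroups of order 2.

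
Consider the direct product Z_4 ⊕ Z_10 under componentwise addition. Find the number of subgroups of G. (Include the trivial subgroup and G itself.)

|G| = 40, so by Lagrange every subgroup order divides 40. Divisors: 1, 2, 4, 5, 8, 10, 20, 40.
Subgroups by order — order 1: 1; order 2: 3; order 4: 3; order 5: 1; order 8: 1; order 10: 3; order 20: 3; order 40: 1.
Total: 1 + 3 + 3 + 1 + 1 + 3 + 3 + 1 = 16.

16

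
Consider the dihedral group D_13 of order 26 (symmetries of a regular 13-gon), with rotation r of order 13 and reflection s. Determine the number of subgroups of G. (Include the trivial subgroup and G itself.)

16

|G| = 26, so by Lagrange every subgroup order divides 26. Divisors: 1, 2, 13, 26.
Subgroups by order — order 1: 1; order 2: 13; order 13: 1; order 26: 1.
Total: 1 + 13 + 1 + 1 = 16.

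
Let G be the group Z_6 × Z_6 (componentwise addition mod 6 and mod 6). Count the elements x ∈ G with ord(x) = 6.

An element (a,b) has order lcm(ord(a), ord(b)); count pairs with lcm equal to 6.
Enumerating gives 24 such elements.

24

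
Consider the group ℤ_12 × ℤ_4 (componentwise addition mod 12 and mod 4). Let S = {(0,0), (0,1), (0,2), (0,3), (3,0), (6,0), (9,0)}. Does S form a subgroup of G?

No

|S| = 7 does not divide |G| = 48, so by Lagrange S is not a subgroup.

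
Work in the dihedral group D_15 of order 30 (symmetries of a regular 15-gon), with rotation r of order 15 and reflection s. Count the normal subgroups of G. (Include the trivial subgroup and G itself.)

5

G has 28 subgroups. Checking conjugation-invariance by order — order 1: 1/1 normal; order 2: 0/15 normal; order 3: 1/1 normal; order 5: 1/1 normal; order 6: 0/5 normal; order 10: 0/3 normal; order 15: 1/1 normal; order 30: 1/1 normal.
Total normal subgroups: 5.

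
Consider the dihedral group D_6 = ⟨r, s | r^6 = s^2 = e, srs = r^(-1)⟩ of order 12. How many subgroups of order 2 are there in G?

7

|G| = 12 and 2 | 12, so subgroups of order 2 are possible by Lagrange.
The subgroups of order 2 are: {e, r^2s}; {e, r^3}; {e, r^3s}; {e, r^4s}; … (7 in all).
So G has 7 subgroups of order 2.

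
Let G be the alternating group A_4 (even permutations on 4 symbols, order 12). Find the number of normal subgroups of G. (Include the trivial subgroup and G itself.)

3

G has 10 subgroups. Checking conjugation-invariance by order — order 1: 1/1 normal; order 2: 0/3 normal; order 3: 0/4 normal; order 4: 1/1 normal; order 12: 1/1 normal.
Total normal subgroups: 3.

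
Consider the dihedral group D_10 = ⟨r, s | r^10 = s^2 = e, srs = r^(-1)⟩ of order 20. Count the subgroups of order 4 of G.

|G| = 20 and 4 | 20, so subgroups of order 4 are possible by Lagrange.
The subgroups of order 4 are: {e, r^5, r^2s, r^7s}; {e, r^5, r^3s, r^8s}; {e, r^5, r^4s, r^9s}; {e, r^5, s, r^5s}; … (5 in all).
So G has 5 subgroups of order 4.

5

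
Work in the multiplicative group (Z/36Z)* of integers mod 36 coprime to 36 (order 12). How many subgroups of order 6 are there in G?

3

|G| = 12 and 6 | 12, so subgroups of order 6 are possible by Lagrange.
The subgroups of order 6 are: {1, 11, 13, 23, 25, 35}; {1, 5, 13, 17, 25, 29}; {1, 7, 13, 19, 25, 31}.
So G has 3 subgroups of order 6.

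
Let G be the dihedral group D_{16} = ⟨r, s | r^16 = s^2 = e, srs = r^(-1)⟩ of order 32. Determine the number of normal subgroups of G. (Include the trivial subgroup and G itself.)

8

G has 36 subgroups. Checking conjugation-invariance by order — order 1: 1/1 normal; order 2: 1/17 normal; order 4: 1/9 normal; order 8: 1/5 normal; order 16: 3/3 normal; order 32: 1/1 normal.
Total normal subgroups: 8.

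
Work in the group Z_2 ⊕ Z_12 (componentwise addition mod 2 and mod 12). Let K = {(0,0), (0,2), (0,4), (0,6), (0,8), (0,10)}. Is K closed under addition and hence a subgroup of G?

Yes

|K| = 6 divides |G| = 24, consistent with Lagrange.
K contains the identity, every element's inverse is in K, and K is closed under +: it is a subgroup.
In fact K = ⟨(0,2)⟩.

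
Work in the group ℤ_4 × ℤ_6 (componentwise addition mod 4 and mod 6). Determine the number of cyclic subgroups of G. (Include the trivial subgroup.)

12

A cyclic subgroup of order d is generated by each of its φ(d) elements of order d, so the cyclic subgroups of order d number (#elements of order d)/φ(d).
Cyclic subgroups by order — order 1: 1; order 2: 3; order 3: 1; order 4: 2; order 6: 3; order 12: 2.
Total: 12.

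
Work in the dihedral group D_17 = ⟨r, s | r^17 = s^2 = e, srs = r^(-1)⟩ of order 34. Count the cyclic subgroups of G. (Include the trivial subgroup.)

A cyclic subgroup of order d is generated by each of its φ(d) elements of order d, so the cyclic subgroups of order d number (#elements of order d)/φ(d).
Cyclic subgroups by order — order 1: 1; order 2: 17; order 17: 1.
Total: 19.

19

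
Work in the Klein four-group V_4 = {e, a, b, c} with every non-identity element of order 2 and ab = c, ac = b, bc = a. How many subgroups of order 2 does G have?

3

|G| = 4 and 2 | 4, so subgroups of order 2 are possible by Lagrange.
The subgroups of order 2 are: {e, a}; {e, b}; {e, c}.
So G has 3 subgroups of order 2.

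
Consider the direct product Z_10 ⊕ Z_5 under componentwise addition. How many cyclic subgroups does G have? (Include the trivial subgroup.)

A cyclic subgroup of order d is generated by each of its φ(d) elements of order d, so the cyclic subgroups of order d number (#elements of order d)/φ(d).
Cyclic subgroups by order — order 1: 1; order 2: 1; order 5: 6; order 10: 6.
Total: 14.

14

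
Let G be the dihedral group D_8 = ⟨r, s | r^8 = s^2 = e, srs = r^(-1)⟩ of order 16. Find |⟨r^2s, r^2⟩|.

|⟨r^2s⟩| = 2 and |⟨r^2⟩| = 4, so |H| is a multiple of lcm(2, 4) = 4 and divides |G| = 16.
Closing under the operation: H = {e, r^2, r^4, r^6, s, r^2s, r^4s, r^6s}, so |H| = 8.

8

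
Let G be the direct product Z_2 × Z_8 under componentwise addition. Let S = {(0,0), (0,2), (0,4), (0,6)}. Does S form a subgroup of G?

Yes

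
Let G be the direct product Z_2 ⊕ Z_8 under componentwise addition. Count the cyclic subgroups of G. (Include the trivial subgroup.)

8

A cyclic subgroup of order d is generated by each of its φ(d) elements of order d, so the cyclic subgroups of order d number (#elements of order d)/φ(d).
Cyclic subgroups by order — order 1: 1; order 2: 3; order 4: 2; order 8: 2.
Total: 8.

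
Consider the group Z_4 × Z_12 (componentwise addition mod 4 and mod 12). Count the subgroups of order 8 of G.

3

|G| = 48 and 8 | 48, so subgroups of order 8 are possible by Lagrange.
The subgroups of order 8 are: {(0,0), (0,3), (0,6), (0,9), (2,0), (2,3), (2,6), (2,9)}; {(0,0), (0,6), (1,0), (1,6), (2,0), (2,6), (3,0), (3,6)}; {(0,0), (0,6), (1,3), (1,9), (2,0), (2,6), (3,3), (3,9)}.
So G has 3 subgroups of order 8.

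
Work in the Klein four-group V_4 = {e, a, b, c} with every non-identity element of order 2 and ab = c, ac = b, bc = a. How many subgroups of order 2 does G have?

3

|G| = 4 and 2 | 4, so subgroups of order 2 are possible by Lagrange.
The subgroups of order 2 are: {e, a}; {e, b}; {e, c}.
So G has 3 subgroups of order 2.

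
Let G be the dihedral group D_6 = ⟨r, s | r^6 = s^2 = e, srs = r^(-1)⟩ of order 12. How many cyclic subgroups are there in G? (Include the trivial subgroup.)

10

Group the elements of G by the cyclic subgroup they generate; each cyclic subgroup of order d accounts for φ(d) elements.
Cyclic subgroups by order — order 1: 1; order 2: 7; order 3: 1; order 6: 1.
Total: 10.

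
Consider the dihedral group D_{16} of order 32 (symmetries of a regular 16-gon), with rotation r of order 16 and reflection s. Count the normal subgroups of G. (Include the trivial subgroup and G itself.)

8

G has 36 subgroups. Checking conjugation-invariance by order — order 1: 1/1 normal; order 2: 1/17 normal; order 4: 1/9 normal; order 8: 1/5 normal; order 16: 3/3 normal; order 32: 1/1 normal.
Total normal subgroups: 8.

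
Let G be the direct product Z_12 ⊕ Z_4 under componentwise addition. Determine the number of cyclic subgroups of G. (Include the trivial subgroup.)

20

Group the elements of G by the cyclic subgroup they generate; each cyclic subgroup of order d accounts for φ(d) elements.
Cyclic subgroups by order — order 1: 1; order 2: 3; order 3: 1; order 4: 6; order 6: 3; order 12: 6.
Total: 20.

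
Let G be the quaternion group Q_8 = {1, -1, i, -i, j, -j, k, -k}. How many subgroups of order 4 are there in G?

3

|G| = 8 and 4 | 8, so subgroups of order 4 are possible by Lagrange.
The subgroups of order 4 are: {1, -1, i, -i}; {1, -1, j, -j}; {1, -1, k, -k}.
So G has 3 subgroups of order 4.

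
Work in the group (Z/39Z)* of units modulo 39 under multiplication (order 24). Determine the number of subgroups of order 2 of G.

3

|G| = 24 and 2 | 24, so subgroups of order 2 are possible by Lagrange.
The subgroups of order 2 are: {1, 14}; {1, 25}; {1, 38}.
So G has 3 subgroups of order 2.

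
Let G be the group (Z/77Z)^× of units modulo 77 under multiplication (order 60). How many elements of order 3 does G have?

2

The elements of order 3 are: 23, 67.
That's 2.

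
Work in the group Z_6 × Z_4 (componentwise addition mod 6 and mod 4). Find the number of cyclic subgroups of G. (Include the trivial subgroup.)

12

A cyclic subgroup of order d is generated by each of its φ(d) elements of order d, so the cyclic subgroups of order d number (#elements of order d)/φ(d).
Cyclic subgroups by order — order 1: 1; order 2: 3; order 3: 1; order 4: 2; order 6: 3; order 12: 2.
Total: 12.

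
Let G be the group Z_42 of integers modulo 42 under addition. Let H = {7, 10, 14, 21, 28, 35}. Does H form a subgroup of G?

The identity 0 ∉ H, so H is not a subgroup.

No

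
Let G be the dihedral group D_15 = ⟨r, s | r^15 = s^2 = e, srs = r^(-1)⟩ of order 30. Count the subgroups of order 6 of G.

5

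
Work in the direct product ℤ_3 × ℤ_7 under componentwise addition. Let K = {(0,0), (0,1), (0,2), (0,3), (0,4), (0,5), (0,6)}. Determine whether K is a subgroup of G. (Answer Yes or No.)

Yes

|K| = 7 divides |G| = 21, consistent with Lagrange.
K contains the identity, every element's inverse is in K, and K is closed under +: it is a subgroup.
In fact K = ⟨(0,1)⟩.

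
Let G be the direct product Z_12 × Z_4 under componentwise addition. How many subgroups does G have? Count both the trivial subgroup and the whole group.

|G| = 48, so by Lagrange every subgroup order divides 48. Divisors: 1, 2, 3, 4, 6, 8, 12, 16, 24, 48.
Subgroups by order — order 1: 1; order 2: 3; order 3: 1; order 4: 7; order 6: 3; order 8: 3; order 12: 7; order 16: 1; order 24: 3; order 48: 1.
Total: 1 + 3 + 1 + 7 + 3 + 3 + 7 + 1 + 3 + 1 = 30.

30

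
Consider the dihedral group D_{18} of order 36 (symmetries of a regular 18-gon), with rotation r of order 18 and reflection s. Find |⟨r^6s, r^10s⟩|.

|⟨r^6s⟩| = 2 and |⟨r^10s⟩| = 2, so |H| is a multiple of lcm(2, 2) = 2 and divides |G| = 36.
Closing under the operation: H = {e, r^2, r^4, r^6, r^8, r^10, r^12, r^14, r^16, s, r^2s, r^4s, r^6s, r^8s, r^10s, r^12s, r^14s, r^16s}, so |H| = 18.

18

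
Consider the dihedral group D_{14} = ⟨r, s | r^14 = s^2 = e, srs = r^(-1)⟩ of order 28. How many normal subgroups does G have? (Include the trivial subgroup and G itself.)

7

G has 28 subgroups. Checking conjugation-invariance by order — order 1: 1/1 normal; order 2: 1/15 normal; order 4: 0/7 normal; order 7: 1/1 normal; order 14: 3/3 normal; order 28: 1/1 normal.
Total normal subgroups: 7.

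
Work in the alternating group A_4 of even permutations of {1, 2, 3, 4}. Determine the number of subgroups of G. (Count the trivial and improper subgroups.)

|G| = 12, so by Lagrange every subgroup order divides 12. Divisors: 1, 2, 3, 4, 6, 12.
Subgroups by order — order 1: 1; order 2: 3; order 3: 4; order 4: 1; order 6: 0; order 12: 1.
Total: 1 + 3 + 4 + 1 + 0 + 1 = 10.

10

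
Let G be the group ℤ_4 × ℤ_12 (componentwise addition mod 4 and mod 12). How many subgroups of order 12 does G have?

7

|G| = 48 and 12 | 48, so subgroups of order 12 are possible by Lagrange.
The subgroups of order 12 are: {(0,0), (0,1), (0,2), (0,3), (0,4), (0,5), (0,6), (0,7), (0,8), (0,9), (0,10), (0,11)}; {(0,0), (0,2), (0,4), (0,6), (0,8), (0,10), (2,0), (2,2), (2,4), (2,6), (2,8), (2,10)}; {(0,0), (0,2), (0,4), (0,6), (0,8), (0,10), (2,1), (2,3), (2,5), (2,7), (2,9), (2,11)}; {(0,0), (0,4), (0,8), (1,0), (1,4), (1,8), (2,0), (2,4), (2,8), (3,0), (3,4), (3,8)}; … (7 in all).
So G has 7 subgroups of order 12.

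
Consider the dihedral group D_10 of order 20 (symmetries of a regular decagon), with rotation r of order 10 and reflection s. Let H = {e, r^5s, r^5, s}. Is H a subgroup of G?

Yes

|H| = 4 divides |G| = 20, consistent with Lagrange.
H contains the identity, every element's inverse is in H, and H is closed under ·: it is a subgroup.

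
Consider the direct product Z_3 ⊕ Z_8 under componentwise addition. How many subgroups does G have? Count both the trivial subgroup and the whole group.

8

|G| = 24, so by Lagrange every subgroup order divides 24. Divisors: 1, 2, 3, 4, 6, 8, 12, 24.
Subgroups by order — order 1: 1; order 2: 1; order 3: 1; order 4: 1; order 6: 1; order 8: 1; order 12: 1; order 24: 1.
Total: 1 + 1 + 1 + 1 + 1 + 1 + 1 + 1 = 8.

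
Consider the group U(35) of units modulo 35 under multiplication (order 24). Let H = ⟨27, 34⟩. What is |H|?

8

|⟨27⟩| = 4 and |⟨34⟩| = 2, so |H| is a multiple of lcm(4, 2) = 4 and divides |G| = 24.
Closing under the operation: H = {1, 6, 8, 13, 22, 27, 29, 34}, so |H| = 8.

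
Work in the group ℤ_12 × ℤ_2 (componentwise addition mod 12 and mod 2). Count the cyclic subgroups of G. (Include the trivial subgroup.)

12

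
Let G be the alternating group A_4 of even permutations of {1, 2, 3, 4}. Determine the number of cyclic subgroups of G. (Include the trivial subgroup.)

A cyclic subgroup of order d is generated by each of its φ(d) elements of order d, so the cyclic subgroups of order d number (#elements of order d)/φ(d).
Cyclic subgroups by order — order 1: 1; order 2: 3; order 3: 4.
Total: 8.

8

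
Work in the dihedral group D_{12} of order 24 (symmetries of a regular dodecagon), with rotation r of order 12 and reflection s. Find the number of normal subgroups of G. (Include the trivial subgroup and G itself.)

9

G has 34 subgroups. Checking conjugation-invariance by order — order 1: 1/1 normal; order 2: 1/13 normal; order 3: 1/1 normal; order 4: 1/7 normal; order 6: 1/5 normal; order 8: 0/3 normal; order 12: 3/3 normal; order 24: 1/1 normal.
Total normal subgroups: 9.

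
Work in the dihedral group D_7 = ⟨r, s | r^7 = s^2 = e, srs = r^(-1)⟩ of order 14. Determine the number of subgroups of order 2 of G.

|G| = 14 and 2 | 14, so subgroups of order 2 are possible by Lagrange.
The subgroups of order 2 are: {e, r^2s}; {e, r^3s}; {e, r^4s}; {e, r^5s}; … (7 in all).
So G has 7 subgroups of order 2.

7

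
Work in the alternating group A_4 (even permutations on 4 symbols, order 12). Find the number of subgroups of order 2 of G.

|G| = 12 and 2 | 12, so subgroups of order 2 are possible by Lagrange.
The subgroups of order 2 are: {e, (1 2)(3 4)}; {e, (1 3)(2 4)}; {e, (1 4)(2 3)}.
So G has 3 subgroups of order 2.

3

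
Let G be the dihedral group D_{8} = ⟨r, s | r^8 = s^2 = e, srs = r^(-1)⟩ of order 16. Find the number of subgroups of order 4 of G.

|G| = 16 and 4 | 16, so subgroups of order 4 are possible by Lagrange.
The subgroups of order 4 are: {e, r^2, r^4, r^6}; {e, r^4, r^2s, r^6s}; {e, r^4, r^3s, r^7s}; {e, r^4, s, r^4s}; … (5 in all).
So G has 5 subgroups of order 4.

5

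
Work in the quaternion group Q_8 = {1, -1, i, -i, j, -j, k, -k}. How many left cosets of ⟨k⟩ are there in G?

2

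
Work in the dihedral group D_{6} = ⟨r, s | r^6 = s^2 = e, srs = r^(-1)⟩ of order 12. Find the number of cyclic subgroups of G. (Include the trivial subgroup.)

Each element a generates a cyclic subgroup ⟨a⟩; distinct elements may generate the same one (a cyclic group of order d has φ(d) generators).
Cyclic subgroups by order — order 1: 1; order 2: 7; order 3: 1; order 6: 1.
Total: 10.

10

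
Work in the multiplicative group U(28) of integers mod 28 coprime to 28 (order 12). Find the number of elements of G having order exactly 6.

The elements of order 6 are: 3, 5, 11, 17, 19, 23.
That's 6.

6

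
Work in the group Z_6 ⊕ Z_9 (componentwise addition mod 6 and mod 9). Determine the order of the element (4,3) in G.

The order of (4,3) in Z_6 × Z_9 is lcm(ord(4) in Z_6, ord(3) in Z_9).
ord(4) = 3 and ord(3) = 3, so |⟨(4,3)⟩| = lcm(3, 3) = 3.

3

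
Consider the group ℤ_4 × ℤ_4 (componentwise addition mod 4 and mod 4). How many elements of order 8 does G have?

0

An element (a,b) has order lcm(ord(a), ord(b)); count pairs with lcm equal to 8.
Enumerating gives 0 such elements.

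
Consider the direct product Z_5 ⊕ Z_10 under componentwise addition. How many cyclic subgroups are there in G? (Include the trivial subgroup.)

14

Each element a generates a cyclic subgroup ⟨a⟩; distinct elements may generate the same one (a cyclic group of order d has φ(d) generators).
Cyclic subgroups by order — order 1: 1; order 2: 1; order 5: 6; order 10: 6.
Total: 14.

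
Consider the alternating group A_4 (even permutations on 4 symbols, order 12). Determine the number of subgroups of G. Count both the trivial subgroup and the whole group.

|G| = 12, so by Lagrange every subgroup order divides 12. Divisors: 1, 2, 3, 4, 6, 12.
Subgroups by order — order 1: 1; order 2: 3; order 3: 4; order 4: 1; order 6: 0; order 12: 1.
Total: 1 + 3 + 4 + 1 + 0 + 1 = 10.

10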